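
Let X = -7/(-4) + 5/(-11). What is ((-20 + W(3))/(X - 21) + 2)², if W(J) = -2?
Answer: 7300804/751689 ≈ 9.7125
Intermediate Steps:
X = 57/44 (X = -7*(-¼) + 5*(-1/11) = 7/4 - 5/11 = 57/44 ≈ 1.2955)
((-20 + W(3))/(X - 21) + 2)² = ((-20 - 2)/(57/44 - 21) + 2)² = (-22/(-867/44) + 2)² = (-22*(-44/867) + 2)² = (968/867 + 2)² = (2702/867)² = 7300804/751689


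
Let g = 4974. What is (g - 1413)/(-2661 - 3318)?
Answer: -1187/1993 ≈ -0.59558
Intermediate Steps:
(g - 1413)/(-2661 - 3318) = (4974 - 1413)/(-2661 - 3318) = 3561/(-5979) = 3561*(-1/5979) = -1187/1993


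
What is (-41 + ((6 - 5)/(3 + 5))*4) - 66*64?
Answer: -8529/2 ≈ -4264.5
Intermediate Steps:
(-41 + ((6 - 5)/(3 + 5))*4) - 66*64 = (-41 + (1/8)*4) - 4224 = (-41 + (1*(⅛))*4) - 4224 = (-41 + (⅛)*4) - 4224 = (-41 + ½) - 4224 = -81/2 - 4224 = -8529/2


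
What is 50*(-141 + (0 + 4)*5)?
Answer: -6050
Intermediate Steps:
50*(-141 + (0 + 4)*5) = 50*(-141 + 4*5) = 50*(-141 + 20) = 50*(-121) = -6050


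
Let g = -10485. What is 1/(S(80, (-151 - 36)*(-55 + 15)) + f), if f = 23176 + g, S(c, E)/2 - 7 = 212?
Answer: 1/13129 ≈ 7.6167e-5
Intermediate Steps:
S(c, E) = 438 (S(c, E) = 14 + 2*212 = 14 + 424 = 438)
f = 12691 (f = 23176 - 10485 = 12691)
1/(S(80, (-151 - 36)*(-55 + 15)) + f) = 1/(438 + 12691) = 1/13129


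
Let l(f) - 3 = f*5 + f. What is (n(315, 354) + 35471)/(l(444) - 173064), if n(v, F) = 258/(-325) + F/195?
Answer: -11528407/55379025 ≈ -0.20817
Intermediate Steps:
l(f) = 3 + 6*f (l(f) = 3 + (f*5 + f) = 3 + (5*f + f) = 3 + 6*f)
n(v, F) = -258/325 + F/195 (n(v, F) = 258*(-1/325) + F*(1/195) = -258/325 + F/195)
(n(315, 354) + 35471)/(l(444) - 173064) = ((-258/325 + (1/195)*354) + 35471)/((3 + 6*444) - 173064) = ((-258/325 + 118/65) + 35471)/((3 + 2664) - 173064) = (332/325 + 35471)/(2667 - 173064) = (11528407/325)/(-170397) = (11528407/325)*(-1/170397) = -11528407/55379025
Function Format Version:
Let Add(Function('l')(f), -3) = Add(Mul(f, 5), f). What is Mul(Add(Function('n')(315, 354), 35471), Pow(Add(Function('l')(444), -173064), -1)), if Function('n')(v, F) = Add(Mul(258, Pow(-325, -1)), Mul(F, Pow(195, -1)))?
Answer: Rational(-11528407, 55379025) ≈ -0.20817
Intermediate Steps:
Function('l')(f) = Add(3, Mul(6, f)) (Function('l')(f) = Add(3, Add(Mul(f, 5), f)) = Add(3, Add(Mul(5, f), f)) = Add(3, Mul(6, f)))
Function('n')(v, F) = Add(Rational(-258, 325), Mul(Rational(1, 195), F)) (Function('n')(v, F) = Add(Mul(258, Rational(-1, 325)), Mul(F, Rational(1, 195))) = Add(Rational(-258, 325), Mul(Rational(1, 195), F)))
Mul(Add(Function('n')(315, 354), 35471), Pow(Add(Function('l')(444), -173064), -1)) = Mul(Add(Add(Rational(-258, 325), Mul(Rational(1, 195), 354)), 35471), Pow(Add(Add(3, Mul(6, 444)), -173064), -1)) = Mul(Add(Add(Rational(-258, 325), Rational(118, 65)), 35471), Pow(Add(Add(3, 2664), -173064), -1)) = Mul(Add(Rational(332, 325), 35471), Pow(Add(2667, -173064), -1)) = Mul(Rational(11528407, 325), Pow(-170397, -1)) = Mul(Rational(11528407, 325), Rational(-1, 170397)) = Rational(-11528407, 55379025)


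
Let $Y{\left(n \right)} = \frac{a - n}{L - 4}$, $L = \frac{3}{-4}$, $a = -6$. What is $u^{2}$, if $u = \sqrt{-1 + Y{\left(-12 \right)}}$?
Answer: $- \frac{43}{19} \approx -2.2632$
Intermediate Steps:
$L = - \frac{3}{4}$ ($L = 3 \left(- \frac{1}{4}\right) = - \frac{3}{4} \approx -0.75$)
$Y{\left(n \right)} = \frac{24}{19} + \frac{4 n}{19}$ ($Y{\left(n \right)} = \frac{-6 - n}{- \frac{3}{4} - 4} = \frac{-6 - n}{- \frac{19}{4}} = \left(-6 - n\right) \left(- \frac{4}{19}\right) = \frac{24}{19} + \frac{4 n}{19}$)
$u = \frac{i \sqrt{817}}{19}$ ($u = \sqrt{-1 + \left(\frac{24}{19} + \frac{4}{19} \left(-12\right)\right)} = \sqrt{-1 + \left(\frac{24}{19} - \frac{48}{19}\right)} = \sqrt{-1 - \frac{24}{19}} = \sqrt{- \frac{43}{19}} = \frac{i \sqrt{817}}{19} \approx 1.5044 i$)
$u^{2} = \left(\frac{i \sqrt{817}}{19}\right)^{2} = - \frac{43}{19}$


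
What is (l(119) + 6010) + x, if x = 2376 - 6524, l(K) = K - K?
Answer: 1862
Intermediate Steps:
l(K) = 0
x = -4148
(l(119) + 6010) + x = (0 + 6010) - 4148 = 6010 - 4148 = 1862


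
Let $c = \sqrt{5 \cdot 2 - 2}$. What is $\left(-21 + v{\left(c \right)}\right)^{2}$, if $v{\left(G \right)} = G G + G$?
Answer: $177 - 52 \sqrt{2} \approx 103.46$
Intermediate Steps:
$c = 2 \sqrt{2}$ ($c = \sqrt{10 - 2} = \sqrt{8} = 2 \sqrt{2} \approx 2.8284$)
$v{\left(G \right)} = G + G^{2}$ ($v{\left(G \right)} = G^{2} + G = G + G^{2}$)
$\left(-21 + v{\left(c \right)}\right)^{2} = \left(-21 + 2 \sqrt{2} \left(1 + 2 \sqrt{2}\right)\right)^{2}$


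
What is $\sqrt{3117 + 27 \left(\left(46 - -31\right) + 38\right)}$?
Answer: $\sqrt{6222} \approx 78.88$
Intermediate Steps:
$\sqrt{3117 + 27 \left(\left(46 - -31\right) + 38\right)} = \sqrt{3117 + 27 \left(\left(46 + 31\right) + 38\right)} = \sqrt{3117 + 27 \left(77 + 38\right)} = \sqrt{3117 + 27 \cdot 115} = \sqrt{3117 + 3105} = \sqrt{6222}$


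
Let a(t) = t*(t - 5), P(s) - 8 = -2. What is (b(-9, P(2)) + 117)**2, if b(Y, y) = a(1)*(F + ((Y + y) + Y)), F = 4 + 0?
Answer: 22201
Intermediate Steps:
P(s) = 6 (P(s) = 8 - 2 = 6)
a(t) = t*(-5 + t)
F = 4
b(Y, y) = -16 - 8*Y - 4*y (b(Y, y) = (1*(-5 + 1))*(4 + ((Y + y) + Y)) = (1*(-4))*(4 + (y + 2*Y)) = -4*(4 + y + 2*Y) = -16 - 8*Y - 4*y)
(b(-9, P(2)) + 117)**2 = ((-16 - 8*(-9) - 4*6) + 117)**2 = ((-16 + 72 - 24) + 117)**2 = (32 + 117)**2 = 149**2 = 22201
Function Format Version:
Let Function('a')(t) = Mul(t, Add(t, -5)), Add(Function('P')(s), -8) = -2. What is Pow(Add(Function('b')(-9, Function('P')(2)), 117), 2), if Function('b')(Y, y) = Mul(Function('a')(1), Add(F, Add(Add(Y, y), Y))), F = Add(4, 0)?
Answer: 22201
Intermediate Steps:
Function('P')(s) = 6 (Function('P')(s) = Add(8, -2) = 6)
Function('a')(t) = Mul(t, Add(-5, t))
F = 4
Function('b')(Y, y) = Add(-16, Mul(-8, Y), Mul(-4, y)) (Function('b')(Y, y) = Mul(Mul(1, Add(-5, 1)), Add(4, Add(Add(Y, y), Y))) = Mul(Mul(1, -4), Add(4, Add(y, Mul(2, Y)))) = Mul(-4, Add(4, y, Mul(2, Y))) = Add(-16, Mul(-8, Y), Mul(-4, y)))
Pow(Add(Function('b')(-9, Function('P')(2)), 117), 2) = Pow(Add(Add(-16, Mul(-8, -9), Mul(-4, 6)), 117), 2) = Pow(Add(Add(-16, 72, -24), 117), 2) = Pow(Add(32, 117), 2) = Pow(149, 2) = 22201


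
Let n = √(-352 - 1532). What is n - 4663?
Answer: -4663 + 2*I*√471 ≈ -4663.0 + 43.405*I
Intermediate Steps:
n = 2*I*√471 (n = √(-1884) = 2*I*√471 ≈ 43.405*I)
n - 4663 = 2*I*√471 - 4663 = -4663 + 2*I*√471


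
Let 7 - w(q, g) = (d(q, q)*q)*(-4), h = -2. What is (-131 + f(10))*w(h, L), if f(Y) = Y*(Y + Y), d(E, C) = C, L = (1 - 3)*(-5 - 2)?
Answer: 1587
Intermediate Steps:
L = 14 (L = -2*(-7) = 14)
w(q, g) = 7 + 4*q² (w(q, g) = 7 - q*q*(-4) = 7 - q²*(-4) = 7 - (-4)*q² = 7 + 4*q²)
f(Y) = 2*Y² (f(Y) = Y*(2*Y) = 2*Y²)
(-131 + f(10))*w(h, L) = (-131 + 2*10²)*(7 + 4*(-2)²) = (-131 + 2*100)*(7 + 4*4) = (-131 + 200)*(7 + 16) = 69*23 = 1587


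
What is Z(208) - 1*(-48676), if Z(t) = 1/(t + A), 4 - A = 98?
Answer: 5549065/114 ≈ 48676.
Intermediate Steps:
A = -94 (A = 4 - 1*98 = 4 - 98 = -94)
Z(t) = 1/(-94 + t) (Z(t) = 1/(t - 94) = 1/(-94 + t))
Z(208) - 1*(-48676) = 1/(-94 + 208) - 1*(-48676) = 1/114 + 48676 = 5549065/114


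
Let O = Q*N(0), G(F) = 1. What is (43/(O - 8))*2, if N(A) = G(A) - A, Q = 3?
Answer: -86/5 ≈ -17.200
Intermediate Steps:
N(A) = 1 - A
O = 3 (O = 3*(1 - 1*0) = 3*(1 + 0) = 3*1 = 3)
(43/(O - 8))*2 = (43/(3 - 8))*2 = (43/(-5))*2 = (43*(-⅕))*2 = -43/5*2 = -86/5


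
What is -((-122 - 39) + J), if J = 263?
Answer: -102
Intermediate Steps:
-((-122 - 39) + J) = -((-122 - 39) + 263) = -(-161 + 263) = -1*102 = -102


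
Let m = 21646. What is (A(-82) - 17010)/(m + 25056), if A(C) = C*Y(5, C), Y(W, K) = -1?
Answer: -8464/23351 ≈ -0.36247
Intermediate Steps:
A(C) = -C (A(C) = C*(-1) = -C)
(A(-82) - 17010)/(m + 25056) = (-1*(-82) - 17010)/(21646 + 25056) = (82 - 17010)/46702 = -16928*1/46702 = -8464/23351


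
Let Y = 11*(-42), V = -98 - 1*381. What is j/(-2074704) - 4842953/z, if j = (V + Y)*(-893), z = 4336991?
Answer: -13692123879095/8997972575664 ≈ -1.5217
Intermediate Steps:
V = -479 (V = -98 - 381 = -479)
Y = -462
j = 840313 (j = (-479 - 462)*(-893) = -941*(-893) = 840313)
j/(-2074704) - 4842953/z = 840313/(-2074704) - 4842953/4336991 = 840313*(-1/2074704) - 4842953*1/4336991 = -840313/2074704 - 4842953/4336991 = -13692123879095/8997972575664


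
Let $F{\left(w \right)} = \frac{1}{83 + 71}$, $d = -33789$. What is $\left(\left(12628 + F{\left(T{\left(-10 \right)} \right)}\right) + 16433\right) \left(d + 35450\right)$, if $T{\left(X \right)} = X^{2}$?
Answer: $\frac{675784645}{14} \approx 4.827 \cdot 10^{7}$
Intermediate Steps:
$F{\left(w \right)} = \frac{1}{154}$
$\left(\left(12628 + F{\left(T{\left(-10 \right)} \right)}\right) + 16433\right) \left(d + 35450\right) = \left(\left(12628 + \frac{1}{154}\right) + 16433\right) \left(-33789 + 35450\right) = \left(\frac{1944713}{154} + 16433\right) 1661 = \frac{4475395}{154} \cdot 1661 = \frac{675784645}{14}$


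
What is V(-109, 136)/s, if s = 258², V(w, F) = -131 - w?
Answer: -11/33282 ≈ -0.00033051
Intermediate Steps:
s = 66564
V(-109, 136)/s = (-131 - 1*(-109))/66564 = (-131 + 109)*(1/66564) = -22*1/66564 = -11/33282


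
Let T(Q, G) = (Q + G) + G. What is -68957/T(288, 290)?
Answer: -9851/124 ≈ -79.444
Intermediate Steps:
T(Q, G) = Q + 2*G (T(Q, G) = (G + Q) + G = Q + 2*G)
-68957/T(288, 290) = -68957/(288 + 2*290) = -68957/(288 + 580) = -68957/868 = -68957*1/868 = -9851/124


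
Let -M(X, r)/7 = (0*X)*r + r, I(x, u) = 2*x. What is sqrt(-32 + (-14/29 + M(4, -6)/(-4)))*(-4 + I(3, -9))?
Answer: 3*I*sqrt(16066)/29 ≈ 13.112*I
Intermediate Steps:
M(X, r) = -7*r (M(X, r) = -7*((0*X)*r + r) = -7*(0*r + r) = -7*(0 + r) = -7*r)
sqrt(-32 + (-14/29 + M(4, -6)/(-4)))*(-4 + I(3, -9)) = sqrt(-32 + (-14/29 - 7*(-6)/(-4)))*(-4 + 2*3) = sqrt(-32 + (-14*1/29 + 42*(-1/4)))*(-4 + 6) = sqrt(-32 + (-14/29 - 21/2))*2 = sqrt(-32 - 637/58)*2 = sqrt(-2493/58)*2 = (3*I*sqrt(16066)/58)*2 = 3*I*sqrt(16066)/29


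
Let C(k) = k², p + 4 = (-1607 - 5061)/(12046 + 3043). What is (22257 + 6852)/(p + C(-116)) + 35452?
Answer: 7196151518821/202970560 ≈ 35454.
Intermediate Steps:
p = -67024/15089 (p = -4 + (-1607 - 5061)/(12046 + 3043) = -4 - 6668/15089 = -67024/15089 ≈ -4.4419)
(22257 + 6852)/(p + C(-116)) + 35452 = (22257 + 6852)/(-67024/15089 + (-116)²) + 35452 = 29109/(-67024/15089 + 13456) + 35452 = 29109/(202970560/15089) + 35452 = 29109*(15089/202970560) + 35452 = 439225701/202970560 + 35452 = 7196151518821/202970560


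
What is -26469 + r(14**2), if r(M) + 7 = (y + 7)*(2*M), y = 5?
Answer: -21772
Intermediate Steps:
r(M) = -7 + 24*M (r(M) = -7 + (5 + 7)*(2*M) = -7 + 12*(2*M) = -7 + 24*M)
-26469 + r(14**2) = -26469 + (-7 + 24*14**2) = -26469 + (-7 + 24*196) = -26469 + (-7 + 4704) = -26469 + 4697 = -21772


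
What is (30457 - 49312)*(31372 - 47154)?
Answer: 297569610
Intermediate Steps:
(30457 - 49312)*(31372 - 47154) = -18855*(-15782) = 297569610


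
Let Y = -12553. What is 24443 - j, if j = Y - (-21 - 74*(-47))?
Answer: 40453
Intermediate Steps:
j = -16010 (j = -12553 - (-21 - 74*(-47)) = -12553 - (-21 + 3478) = -12553 - 1*3457 = -12553 - 3457 = -16010)
24443 - j = 24443 - 1*(-16010) = 24443 + 16010 = 40453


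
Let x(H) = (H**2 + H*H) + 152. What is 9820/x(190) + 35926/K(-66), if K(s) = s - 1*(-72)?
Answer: 324922109/54264 ≈ 5987.8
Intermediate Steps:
x(H) = 152 + 2*H**2 (x(H) = (H**2 + H**2) + 152 = 2*H**2 + 152 = 152 + 2*H**2)
K(s) = 72 + s (K(s) = s + 72 = 72 + s)
9820/x(190) + 35926/K(-66) = 9820/(152 + 2*190**2) + 35926/(72 - 66) = 9820/(152 + 2*36100) + 35926/6 = 9820/(152 + 72200) + 35926*(1/6) = 9820/72352 + 17963/3 = 9820*(1/72352) + 17963/3 = 2455/18088 + 17963/3 = 324922109/54264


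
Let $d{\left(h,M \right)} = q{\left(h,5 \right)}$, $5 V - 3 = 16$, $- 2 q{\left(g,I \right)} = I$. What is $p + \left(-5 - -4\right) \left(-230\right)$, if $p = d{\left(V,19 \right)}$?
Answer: $\frac{455}{2} \approx 227.5$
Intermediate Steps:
$q{\left(g,I \right)} = - \frac{I}{2}$
$V = \frac{19}{5}$ ($V = \frac{3}{5} + \frac{1}{5} \cdot 16 = \frac{3}{5} + \frac{16}{5} = \frac{19}{5} \approx 3.8$)
$d{\left(h,M \right)} = - \frac{5}{2}$ ($d{\left(h,M \right)} = \left(- \frac{1}{2}\right) 5 = - \frac{5}{2}$)
$p = - \frac{5}{2} \approx -2.5$
$p + \left(-5 - -4\right) \left(-230\right) = - \frac{5}{2} + \left(-5 - -4\right) \left(-230\right) = - \frac{5}{2} + \left(-5 + 4\right) \left(-230\right) = - \frac{5}{2} - -230 = - \frac{5}{2} + 230 = \frac{455}{2}$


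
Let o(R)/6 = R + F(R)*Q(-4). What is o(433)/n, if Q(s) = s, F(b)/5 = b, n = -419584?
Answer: 24681/209792 ≈ 0.11765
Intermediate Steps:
F(b) = 5*b
o(R) = -114*R (o(R) = 6*(R + (5*R)*(-4)) = 6*(R - 20*R) = 6*(-19*R) = -114*R)
o(433)/n = -114*433/(-419584) = -49362*(-1/419584) = 24681/209792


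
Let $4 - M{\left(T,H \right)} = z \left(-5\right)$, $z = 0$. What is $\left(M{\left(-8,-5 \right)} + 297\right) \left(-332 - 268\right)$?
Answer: $-180600$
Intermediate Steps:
$M{\left(T,H \right)} = 4$ ($M{\left(T,H \right)} = 4 - 0 \left(-5\right) = 4 - 0 = 4 + 0 = 4$)
$\left(M{\left(-8,-5 \right)} + 297\right) \left(-332 - 268\right) = \left(4 + 297\right) \left(-332 - 268\right) = 301 \left(-600\right) = -180600$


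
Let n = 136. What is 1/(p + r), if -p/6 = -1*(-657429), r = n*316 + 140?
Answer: -1/3901458 ≈ -2.5631e-7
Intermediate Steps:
r = 43116 (r = 136*316 + 140 = 42976 + 140 = 43116)
p = -3944574 (p = -(-6)*(-657429) = -6*657429 = -3944574)
1/(p + r) = 1/(-3944574 + 43116) = 1/(-3901458) = -1/3901458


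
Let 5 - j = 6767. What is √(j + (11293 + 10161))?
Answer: 2*√3673 ≈ 121.21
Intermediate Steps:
j = -6762 (j = 5 - 1*6767 = 5 - 6767 = -6762)
√(j + (11293 + 10161)) = √(-6762 + (11293 + 10161)) = √(-6762 + 21454) = √14692 = 2*√3673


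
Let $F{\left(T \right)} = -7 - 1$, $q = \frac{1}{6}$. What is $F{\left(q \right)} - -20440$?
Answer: $20432$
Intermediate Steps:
$q = \frac{1}{6} \approx 0.16667$
$F{\left(T \right)} = -8$
$F{\left(q \right)} - -20440 = -8 - -20440 = -8 + 20440 = 20432$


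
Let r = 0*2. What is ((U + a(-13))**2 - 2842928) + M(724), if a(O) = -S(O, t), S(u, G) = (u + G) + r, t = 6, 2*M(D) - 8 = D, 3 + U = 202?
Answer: -2800126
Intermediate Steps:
U = 199 (U = -3 + 202 = 199)
M(D) = 4 + D/2
r = 0
S(u, G) = G + u (S(u, G) = (u + G) + 0 = (G + u) + 0 = G + u)
a(O) = -6 - O (a(O) = -(6 + O) = -6 - O)
((U + a(-13))**2 - 2842928) + M(724) = ((199 + (-6 - 1*(-13)))**2 - 2842928) + (4 + (1/2)*724) = ((199 + (-6 + 13))**2 - 2842928) + (4 + 362) = ((199 + 7)**2 - 2842928) + 366 = (206**2 - 2842928) + 366 = (42436 - 2842928) + 366 = -2800492 + 366 = -2800126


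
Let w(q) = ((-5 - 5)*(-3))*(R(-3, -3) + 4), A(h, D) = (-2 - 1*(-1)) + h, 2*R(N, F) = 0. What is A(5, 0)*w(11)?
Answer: 480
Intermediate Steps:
R(N, F) = 0 (R(N, F) = (1/2)*0 = 0)
A(h, D) = -1 + h (A(h, D) = (-2 + 1) + h = -1 + h)
w(q) = 120 (w(q) = ((-5 - 5)*(-3))*(0 + 4) = -10*(-3)*4 = 30*4 = 120)
A(5, 0)*w(11) = (-1 + 5)*120 = 4*120 = 480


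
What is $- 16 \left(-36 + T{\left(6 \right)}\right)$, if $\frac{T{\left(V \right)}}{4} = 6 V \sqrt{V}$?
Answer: $576 - 2304 \sqrt{6} \approx -5067.6$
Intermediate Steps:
$T{\left(V \right)} = 24 V^{\frac{3}{2}}$ ($T{\left(V \right)} = 4 \cdot 6 V \sqrt{V} = 4 \cdot 6 V^{\frac{3}{2}} = 24 V^{\frac{3}{2}}$)
$- 16 \left(-36 + T{\left(6 \right)}\right) = - 16 \left(-36 + 24 \cdot 6^{\frac{3}{2}}\right) = - 16 \left(-36 + 24 \cdot 6 \sqrt{6}\right) = - 16 \left(-36 + 144 \sqrt{6}\right) = 576 - 2304 \sqrt{6}$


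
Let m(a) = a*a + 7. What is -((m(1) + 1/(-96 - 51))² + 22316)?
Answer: -483607069/21609 ≈ -22380.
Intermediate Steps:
m(a) = 7 + a² (m(a) = a² + 7 = 7 + a²)
-((m(1) + 1/(-96 - 51))² + 22316) = -(((7 + 1²) + 1/(-96 - 51))² + 22316) = -(((7 + 1) + 1/(-147))² + 22316) = -((8 - 1/147)² + 22316) = -((1175/147)² + 22316) = -(1380625/21609 + 22316) = -1*483607069/21609 = -483607069/21609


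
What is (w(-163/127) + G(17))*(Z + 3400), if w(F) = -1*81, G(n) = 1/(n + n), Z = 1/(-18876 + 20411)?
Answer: -14367909753/52190 ≈ -2.7530e+5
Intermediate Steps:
Z = 1/1535 ≈ 0.00065147
G(n) = 1/(2*n)
w(F) = -81
(w(-163/127) + G(17))*(Z + 3400) = (-81 + (1/2)/17)*(1/1535 + 3400) = (-81 + (1/2)*(1/17))*(5219001/1535) = (-81 + 1/34)*(5219001/1535) = -2753/34*5219001/1535 = -14367909753/52190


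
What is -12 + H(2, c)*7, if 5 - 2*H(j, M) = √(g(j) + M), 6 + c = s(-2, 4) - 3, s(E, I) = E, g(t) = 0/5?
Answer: 11/2 - 7*I*√11/2 ≈ 5.5 - 11.608*I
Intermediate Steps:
g(t) = 0 (g(t) = 0*(⅕) = 0)
c = -11 (c = -6 + (-2 - 3) = -6 - 5 = -11)
H(j, M) = 5/2 - √M/2 (H(j, M) = 5/2 - √(0 + M)/2 = 5/2 - √M/2)
-12 + H(2, c)*7 = -12 + (5/2 - I*√11/2)*7 = -12 + (35/2 - 7*I*√11/2) = 11/2 - 7*I*√11/2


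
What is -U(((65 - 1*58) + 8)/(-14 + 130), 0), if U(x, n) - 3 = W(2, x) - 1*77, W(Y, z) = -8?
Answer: 82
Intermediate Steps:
U(x, n) = -82 (U(x, n) = 3 + (-8 - 1*77) = 3 + (-8 - 77) = 3 - 85 = -82)
-U(((65 - 1*58) + 8)/(-14 + 130), 0) = -1*(-82) = 82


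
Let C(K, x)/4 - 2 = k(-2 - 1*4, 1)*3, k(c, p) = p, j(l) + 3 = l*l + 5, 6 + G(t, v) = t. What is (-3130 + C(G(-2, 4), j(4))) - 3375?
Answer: -6485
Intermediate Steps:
G(t, v) = -6 + t
j(l) = 2 + l² (j(l) = -3 + (l*l + 5) = -3 + (l² + 5) = -3 + (5 + l²) = 2 + l²)
C(K, x) = 20 (C(K, x) = 8 + 4*(1*3) = 8 + 4*3 = 8 + 12 = 20)
(-3130 + C(G(-2, 4), j(4))) - 3375 = (-3130 + 20) - 3375 = -3110 - 3375 = -6485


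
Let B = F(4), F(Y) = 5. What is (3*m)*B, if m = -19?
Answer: -285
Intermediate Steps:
B = 5
(3*m)*B = (3*(-19))*5 = -57*5 = -285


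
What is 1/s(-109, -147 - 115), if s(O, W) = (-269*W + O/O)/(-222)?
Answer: -74/23493 ≈ -0.0031499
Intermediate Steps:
s(O, W) = -1/222 + 269*W/222 (s(O, W) = (-269*W + 1)*(-1/222) = (1 - 269*W)*(-1/222) = -1/222 + 269*W/222)
1/s(-109, -147 - 115) = 1/(-1/222 + 269*(-147 - 115)/222) = 1/(-1/222 + (269/222)*(-262)) = 1/(-1/222 - 35239/111) = 1/(-23493/74) = -74/23493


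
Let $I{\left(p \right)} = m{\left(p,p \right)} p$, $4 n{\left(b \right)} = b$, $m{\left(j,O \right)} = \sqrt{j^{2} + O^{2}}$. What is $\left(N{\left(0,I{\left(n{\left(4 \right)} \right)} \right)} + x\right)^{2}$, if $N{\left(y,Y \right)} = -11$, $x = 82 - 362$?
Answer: $84681$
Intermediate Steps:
$m{\left(j,O \right)} = \sqrt{O^{2} + j^{2}}$
$n{\left(b \right)} = \frac{b}{4}$
$I{\left(p \right)} = p \sqrt{2} \sqrt{p^{2}}$ ($I{\left(p \right)} = \sqrt{p^{2} + p^{2}} p = \sqrt{2 p^{2}} p = \sqrt{2} \sqrt{p^{2}} p = p \sqrt{2} \sqrt{p^{2}}$)
$x = -280$
$\left(N{\left(0,I{\left(n{\left(4 \right)} \right)} \right)} + x\right)^{2} = \left(-11 - 280\right)^{2} = \left(-291\right)^{2} = 84681$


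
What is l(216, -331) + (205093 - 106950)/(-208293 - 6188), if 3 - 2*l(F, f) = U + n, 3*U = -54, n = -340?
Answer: 77231355/428962 ≈ 180.04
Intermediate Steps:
U = -18 (U = (⅓)*(-54) = -18)
l(F, f) = 361/2 (l(F, f) = 3/2 - (-18 - 340)/2 = 3/2 - ½*(-358) = 3/2 + 179 = 361/2)
l(216, -331) + (205093 - 106950)/(-208293 - 6188) = 361/2 + (205093 - 106950)/(-208293 - 6188) = 361/2 + 98143/(-214481) = 361/2 + 98143*(-1/214481) = 361/2 - 98143/214481 = 77231355/428962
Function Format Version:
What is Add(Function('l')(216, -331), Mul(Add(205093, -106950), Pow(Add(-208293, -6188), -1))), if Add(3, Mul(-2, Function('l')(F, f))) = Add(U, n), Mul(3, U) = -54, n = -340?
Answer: Rational(77231355, 428962) ≈ 180.04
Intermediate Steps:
U = -18 (U = Mul(Rational(1, 3), -54) = -18)
Function('l')(F, f) = Rational(361, 2) (Function('l')(F, f) = Add(Rational(3, 2), Mul(Rational(-1, 2), Add(-18, -340))) = Add(Rational(3, 2), Mul(Rational(-1, 2), -358)) = Add(Rational(3, 2), 179) = Rational(361, 2))
Add(Function('l')(216, -331), Mul(Add(205093, -106950), Pow(Add(-208293, -6188), -1))) = Add(Rational(361, 2), Mul(Add(205093, -106950), Pow(Add(-208293, -6188), -1))) = Add(Rational(361, 2), Mul(98143, Pow(-214481, -1))) = Add(Rational(361, 2), Mul(98143, Rational(-1, 214481))) = Add(Rational(361, 2), Rational(-98143, 214481)) = Rational(77231355, 428962)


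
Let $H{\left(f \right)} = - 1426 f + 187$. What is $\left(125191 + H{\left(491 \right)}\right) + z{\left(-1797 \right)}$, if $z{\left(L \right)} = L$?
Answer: $-576585$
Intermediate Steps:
$H{\left(f \right)} = 187 - 1426 f$
$\left(125191 + H{\left(491 \right)}\right) + z{\left(-1797 \right)} = \left(125191 + \left(187 - 700166\right)\right) - 1797 = \left(125191 - 699979\right) - 1797 = -574788 - 1797 = -576585$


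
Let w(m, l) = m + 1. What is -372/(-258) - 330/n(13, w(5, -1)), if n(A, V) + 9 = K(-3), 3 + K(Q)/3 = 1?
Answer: 1008/43 ≈ 23.442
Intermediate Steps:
K(Q) = -6 (K(Q) = -9 + 3*1 = -9 + 3 = -6)
w(m, l) = 1 + m
n(A, V) = -15 (n(A, V) = -9 - 6 = -15)
-372/(-258) - 330/n(13, w(5, -1)) = -372/(-258) - 330/(-15) = -372*(-1/258) - 330*(-1/15) = 62/43 + 22 = 1008/43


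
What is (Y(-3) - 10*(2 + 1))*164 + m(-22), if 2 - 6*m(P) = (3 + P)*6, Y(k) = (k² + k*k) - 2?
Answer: -6830/3 ≈ -2276.7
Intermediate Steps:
Y(k) = -2 + 2*k² (Y(k) = (k² + k²) - 2 = 2*k² - 2 = -2 + 2*k²)
m(P) = -8/3 - P (m(P) = ⅓ - (3 + P)*6/6 = ⅓ - (18 + 6*P)/6 = ⅓ + (-3 - P) = -8/3 - P)
(Y(-3) - 10*(2 + 1))*164 + m(-22) = ((-2 + 2*(-3)²) - 10*(2 + 1))*164 + (-8/3 - 1*(-22)) = ((-2 + 2*9) - 10*3)*164 + (-8/3 + 22) = ((-2 + 18) - 30)*164 + 58/3 = (16 - 30)*164 + 58/3 = -14*164 + 58/3 = -2296 + 58/3 = -6830/3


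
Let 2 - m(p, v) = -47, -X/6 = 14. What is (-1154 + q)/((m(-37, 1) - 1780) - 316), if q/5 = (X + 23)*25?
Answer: 8779/2047 ≈ 4.2887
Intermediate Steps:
X = -84 (X = -6*14 = -84)
m(p, v) = 49 (m(p, v) = 2 - 1*(-47) = 2 + 47 = 49)
q = -7625 (q = 5*((-84 + 23)*25) = 5*(-61*25) = 5*(-1525) = -7625)
(-1154 + q)/((m(-37, 1) - 1780) - 316) = (-1154 - 7625)/((49 - 1780) - 316) = -8779/(-1731 - 316) = -8779/(-2047) = -8779*(-1/2047) = 8779/2047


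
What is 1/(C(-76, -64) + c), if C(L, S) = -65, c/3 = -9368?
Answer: -1/28169 ≈ -3.5500e-5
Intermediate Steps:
c = -28104 (c = 3*(-9368) = -28104)
1/(C(-76, -64) + c) = 1/(-65 - 28104) = 1/(-28169) = -1/28169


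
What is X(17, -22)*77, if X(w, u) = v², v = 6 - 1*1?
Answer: 1925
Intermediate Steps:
v = 5 (v = 6 - 1 = 5)
X(w, u) = 25 (X(w, u) = 5² = 25)
X(17, -22)*77 = 25*77 = 1925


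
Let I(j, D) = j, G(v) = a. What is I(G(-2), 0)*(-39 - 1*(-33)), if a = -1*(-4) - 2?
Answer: -12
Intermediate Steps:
a = 2 (a = 4 - 2 = 2)
G(v) = 2
I(G(-2), 0)*(-39 - 1*(-33)) = 2*(-39 - 1*(-33)) = 2*(-39 + 33) = 2*(-6) = -12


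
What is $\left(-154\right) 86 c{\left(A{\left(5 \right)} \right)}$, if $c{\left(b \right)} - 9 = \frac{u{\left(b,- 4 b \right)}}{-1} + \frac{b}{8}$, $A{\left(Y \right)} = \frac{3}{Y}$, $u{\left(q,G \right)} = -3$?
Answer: $- \frac{1599213}{10} \approx -1.5992 \cdot 10^{5}$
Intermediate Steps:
$c{\left(b \right)} = 12 + \frac{b}{8}$ ($c{\left(b \right)} = 9 + \left(- \frac{3}{-1} + \frac{b}{8}\right) = 9 + \left(\left(-3\right) \left(-1\right) + b \frac{1}{8}\right) = 9 + \left(3 + \frac{b}{8}\right) = 12 + \frac{b}{8}$)
$\left(-154\right) 86 c{\left(A{\left(5 \right)} \right)} = \left(-154\right) 86 \left(12 + \frac{3 \cdot \frac{1}{5}}{8}\right) = - 13244 \left(12 + \frac{3 \cdot \frac{1}{5}}{8}\right) = - 13244 \left(12 + \frac{1}{8} \cdot \frac{3}{5}\right) = - 13244 \left(12 + \frac{3}{40}\right) = \left(-13244\right) \frac{483}{40} = - \frac{1599213}{10}$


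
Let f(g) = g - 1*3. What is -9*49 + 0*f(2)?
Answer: -441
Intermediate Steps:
f(g) = -3 + g (f(g) = g - 3 = -3 + g)
-9*49 + 0*f(2) = -9*49 + 0*(-3 + 2) = -441 + 0*(-1) = -441 + 0 = -441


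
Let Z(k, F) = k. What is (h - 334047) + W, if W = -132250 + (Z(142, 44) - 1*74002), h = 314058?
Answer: -226099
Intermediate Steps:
W = -206110 (W = -132250 + (142 - 1*74002) = -132250 + (142 - 74002) = -132250 - 73860 = -206110)
(h - 334047) + W = (314058 - 334047) - 206110 = -19989 - 206110 = -226099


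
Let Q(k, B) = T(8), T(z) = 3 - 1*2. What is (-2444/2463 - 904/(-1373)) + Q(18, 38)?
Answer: 2252639/3381699 ≈ 0.66613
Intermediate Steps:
T(z) = 1 (T(z) = 3 - 2 = 1)
Q(k, B) = 1
(-2444/2463 - 904/(-1373)) + Q(18, 38) = (-2444/2463 - 904/(-1373)) + 1 = (-2444*1/2463 - 904*(-1/1373)) + 1 = (-2444/2463 + 904/1373) + 1 = -1129060/3381699 + 1 = 2252639/3381699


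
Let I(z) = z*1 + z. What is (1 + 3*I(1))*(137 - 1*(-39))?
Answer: 1232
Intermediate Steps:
I(z) = 2*z (I(z) = z + z = 2*z)
(1 + 3*I(1))*(137 - 1*(-39)) = (1 + 3*(2*1))*(137 - 1*(-39)) = (1 + 3*2)*(137 + 39) = (1 + 6)*176 = 7*176 = 1232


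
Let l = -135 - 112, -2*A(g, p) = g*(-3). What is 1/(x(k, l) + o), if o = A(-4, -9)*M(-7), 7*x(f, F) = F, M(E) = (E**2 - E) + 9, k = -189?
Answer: -7/2977 ≈ -0.0023514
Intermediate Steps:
M(E) = 9 + E**2 - E
A(g, p) = 3*g/2 (A(g, p) = -g*(-3)/2 = -(-3)*g/2 = 3*g/2)
l = -247
x(f, F) = F/7
o = -390 (o = ((3/2)*(-4))*(9 + (-7)**2 - 1*(-7)) = -6*(9 + 49 + 7) = -6*65 = -390)
1/(x(k, l) + o) = 1/((1/7)*(-247) - 390) = 1/(-247/7 - 390) = 1/(-2977/7) = -7/2977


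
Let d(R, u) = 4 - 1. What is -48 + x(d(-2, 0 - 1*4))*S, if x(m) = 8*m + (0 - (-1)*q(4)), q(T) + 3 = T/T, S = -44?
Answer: -1016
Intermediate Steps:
d(R, u) = 3
q(T) = -2 (q(T) = -3 + T/T = -3 + 1 = -2)
x(m) = -2 + 8*m (x(m) = 8*m + (0 - (-1)*(-2)) = 8*m + (0 - 1*2) = 8*m + (0 - 2) = 8*m - 2 = -2 + 8*m)
-48 + x(d(-2, 0 - 1*4))*S = -48 + (-2 + 8*3)*(-44) = -48 + (-2 + 24)*(-44) = -48 + 22*(-44) = -48 - 968 = -1016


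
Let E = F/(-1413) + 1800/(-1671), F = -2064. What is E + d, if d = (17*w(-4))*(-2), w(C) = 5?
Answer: -44498374/262347 ≈ -169.62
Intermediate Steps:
d = -170 (d = (17*5)*(-2) = 85*(-2) = -170)
E = 100616/262347 (E = -2064/(-1413) + 1800/(-1671) = -2064*(-1/1413) + 1800*(-1/1671) = 688/471 - 600/557 = 100616/262347 ≈ 0.38352)
E + d = 100616/262347 - 170 = -44498374/262347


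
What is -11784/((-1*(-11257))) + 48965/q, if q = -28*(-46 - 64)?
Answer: 14711551/990616 ≈ 14.851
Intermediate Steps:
q = 3080 (q = -28*(-110) = 3080)
-11784/((-1*(-11257))) + 48965/q = -11784/((-1*(-11257))) + 48965/3080 = -11784/11257 + 48965*(1/3080) = -11784*1/11257 + 1399/88 = -11784/11257 + 1399/88 = 14711551/990616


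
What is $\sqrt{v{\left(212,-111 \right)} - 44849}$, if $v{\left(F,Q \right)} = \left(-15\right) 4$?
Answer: $i \sqrt{44909} \approx 211.92 i$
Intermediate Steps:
$v{\left(F,Q \right)} = -60$
$\sqrt{v{\left(212,-111 \right)} - 44849} = \sqrt{-60 - 44849} = \sqrt{-44909} = i \sqrt{44909}$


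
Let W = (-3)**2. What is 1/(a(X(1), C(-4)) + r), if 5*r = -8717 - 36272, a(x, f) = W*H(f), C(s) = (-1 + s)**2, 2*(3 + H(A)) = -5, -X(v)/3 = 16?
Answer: -10/90473 ≈ -0.00011053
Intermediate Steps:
X(v) = -48 (X(v) = -3*16 = -48)
W = 9
H(A) = -11/2 (H(A) = -3 + (1/2)*(-5) = -3 - 5/2 = -11/2)
a(x, f) = -99/2 (a(x, f) = 9*(-11/2) = -99/2)
r = -44989/5 (r = (-8717 - 36272)/5 = (1/5)*(-44989) = -44989/5 ≈ -8997.8)
1/(a(X(1), C(-4)) + r) = 1/(-99/2 - 44989/5) = 1/(-90473/10) = -10/90473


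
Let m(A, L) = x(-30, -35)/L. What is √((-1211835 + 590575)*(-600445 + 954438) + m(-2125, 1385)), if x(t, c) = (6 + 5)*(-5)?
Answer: I*√16874371442553267/277 ≈ 4.6896e+5*I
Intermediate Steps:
x(t, c) = -55 (x(t, c) = 11*(-5) = -55)
m(A, L) = -55/L
√((-1211835 + 590575)*(-600445 + 954438) + m(-2125, 1385)) = √((-1211835 + 590575)*(-600445 + 954438) - 55/1385) = √(-621260*353993 - 55*1/1385) = √(-219921691180 - 11/277) = √(-60918308456871/277) = I*√16874371442553267/277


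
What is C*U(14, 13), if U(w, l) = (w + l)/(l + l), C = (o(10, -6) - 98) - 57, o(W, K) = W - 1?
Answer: -1971/13 ≈ -151.62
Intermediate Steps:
o(W, K) = -1 + W
C = -146 (C = ((-1 + 10) - 98) - 57 = (9 - 98) - 57 = -89 - 57 = -146)
U(w, l) = (l + w)/(2*l) (U(w, l) = (l + w)/((2*l)) = (l + w)*(1/(2*l)) = (l + w)/(2*l))
C*U(14, 13) = -73*(13 + 14)/13 = -73*27/13 = -146*27/26 = -1971/13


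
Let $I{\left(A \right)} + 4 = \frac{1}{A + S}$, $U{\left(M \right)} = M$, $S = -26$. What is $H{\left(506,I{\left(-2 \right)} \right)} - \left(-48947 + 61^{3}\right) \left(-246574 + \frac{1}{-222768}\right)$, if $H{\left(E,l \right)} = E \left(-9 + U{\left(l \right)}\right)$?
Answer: $\frac{4889595972986341}{111384} \approx 4.3899 \cdot 10^{10}$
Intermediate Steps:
$I{\left(A \right)} = -4 + \frac{1}{-26 + A}$ ($I{\left(A \right)} = -4 + \frac{1}{A - 26} = -4 + \frac{1}{-26 + A}$)
$H{\left(E,l \right)} = E \left(-9 + l\right)$
$H{\left(506,I{\left(-2 \right)} \right)} - \left(-48947 + 61^{3}\right) \left(-246574 + \frac{1}{-222768}\right) = 506 \left(-9 + \frac{105 - -8}{-26 - 2}\right) - \left(-48947 + 61^{3}\right) \left(-246574 + \frac{1}{-222768}\right) = 506 \left(-9 + \frac{105 + 8}{-28}\right) - \left(-48947 + 226981\right) \left(-246574 - \frac{1}{222768}\right) = 506 \left(-9 - \frac{113}{28}\right) - 178034 \left(- \frac{54928796833}{222768}\right) = 506 \left(-9 - \frac{113}{28}\right) - - \frac{4889596707683161}{111384} = 506 \left(- \frac{365}{28}\right) + \frac{4889596707683161}{111384} = - \frac{92345}{14} + \frac{4889596707683161}{111384} = \frac{4889595972986341}{111384}$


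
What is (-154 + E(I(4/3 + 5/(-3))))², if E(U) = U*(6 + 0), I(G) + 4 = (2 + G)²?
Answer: 234256/9 ≈ 26028.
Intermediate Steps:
I(G) = -4 + (2 + G)²
E(U) = 6*U (E(U) = U*6 = 6*U)
(-154 + E(I(4/3 + 5/(-3))))² = (-154 + 6*((4/3 + 5/(-3))*(4 + (4/3 + 5/(-3)))))² = (-154 + 6*((4*(⅓) + 5*(-⅓))*(4 + (4*(⅓) + 5*(-⅓)))))² = (-154 + 6*((4/3 - 5/3)*(4 + (4/3 - 5/3))))² = (-154 + 6*(-(4 - ⅓)/3))² = (-154 + 6*(-⅓*11/3))² = (-154 + 6*(-11/9))² = (-154 - 22/3)² = (-484/3)² = 234256/9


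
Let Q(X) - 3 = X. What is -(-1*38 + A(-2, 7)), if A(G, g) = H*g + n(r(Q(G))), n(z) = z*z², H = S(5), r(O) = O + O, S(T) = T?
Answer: -5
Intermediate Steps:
Q(X) = 3 + X
r(O) = 2*O
H = 5
n(z) = z³
A(G, g) = (6 + 2*G)³ + 5*g (A(G, g) = 5*g + (2*(3 + G))³ = 5*g + (6 + 2*G)³ = (6 + 2*G)³ + 5*g)
-(-1*38 + A(-2, 7)) = -(-1*38 + (5*7 + 8*(3 - 2)³)) = -(-38 + (35 + 8*1³)) = -(-38 + (35 + 8*1)) = -(-38 + (35 + 8)) = -(-38 + 43) = -1*5 = -5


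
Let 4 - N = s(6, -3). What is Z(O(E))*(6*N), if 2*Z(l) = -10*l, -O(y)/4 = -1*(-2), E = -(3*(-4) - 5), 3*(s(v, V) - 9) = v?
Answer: -1680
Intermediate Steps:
s(v, V) = 9 + v/3
E = 17 (E = -(-12 - 5) = -1*(-17) = 17)
O(y) = -8 (O(y) = -(-4)*(-2) = -4*2 = -8)
N = -7 (N = 4 - (9 + (⅓)*6) = 4 - (9 + 2) = 4 - 1*11 = 4 - 11 = -7)
Z(l) = -5*l (Z(l) = (-10*l)/2 = -5*l)
Z(O(E))*(6*N) = (-5*(-8))*(6*(-7)) = 40*(-42) = -1680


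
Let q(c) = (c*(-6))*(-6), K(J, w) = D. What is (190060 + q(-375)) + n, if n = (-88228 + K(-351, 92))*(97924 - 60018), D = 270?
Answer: -3333959388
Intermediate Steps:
K(J, w) = 270
n = -3334135948 (n = (-88228 + 270)*(97924 - 60018) = -87958*37906 = -3334135948)
q(c) = 36*c (q(c) = -6*c*(-6) = 36*c)
(190060 + q(-375)) + n = (190060 + 36*(-375)) - 3334135948 = (190060 - 13500) - 3334135948 = 176560 - 3334135948 = -3333959388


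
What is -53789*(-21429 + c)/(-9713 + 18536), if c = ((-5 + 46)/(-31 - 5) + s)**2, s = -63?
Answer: 1207052215867/11434608 ≈ 1.0556e+5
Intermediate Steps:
c = 5331481/1296 (c = ((-5 + 46)/(-31 - 5) - 63)**2 = (41/(-36) - 63)**2 = (41*(-1/36) - 63)**2 = (-41/36 - 63)**2 = (-2309/36)**2 = 5331481/1296 ≈ 4113.8)
-53789*(-21429 + c)/(-9713 + 18536) = -53789*(-21429 + 5331481/1296)/(-9713 + 18536) = -53789/(8823/(-22440503/1296)) = -53789/(8823*(-1296/22440503)) = -53789/(-11434608/22440503) = -53789*(-22440503/11434608) = 1207052215867/11434608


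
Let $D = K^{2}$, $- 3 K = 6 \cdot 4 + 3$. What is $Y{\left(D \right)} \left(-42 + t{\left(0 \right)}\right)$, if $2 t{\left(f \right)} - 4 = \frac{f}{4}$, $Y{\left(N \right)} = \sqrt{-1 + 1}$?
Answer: $0$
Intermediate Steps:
$K = -9$ ($K = - \frac{6 \cdot 4 + 3}{3} = - \frac{24 + 3}{3} = \left(- \frac{1}{3}\right) 27 = -9$)
$D = 81$ ($D = \left(-9\right)^{2} = 81$)
$Y{\left(N \right)} = 0$ ($Y{\left(N \right)} = \sqrt{0} = 0$)
$t{\left(f \right)} = 2 + \frac{f}{8}$ ($t{\left(f \right)} = 2 + \frac{f \frac{1}{4}}{2} = 2 + \frac{\frac{1}{4} f}{2} = 2 + \frac{f}{8}$)
$Y{\left(D \right)} \left(-42 + t{\left(0 \right)}\right) = 0 \left(-42 + \left(2 + \frac{1}{8} \cdot 0\right)\right) = 0 \left(-42 + \left(2 + 0\right)\right) = 0 \left(-42 + 2\right) = 0 \left(-40\right) = 0$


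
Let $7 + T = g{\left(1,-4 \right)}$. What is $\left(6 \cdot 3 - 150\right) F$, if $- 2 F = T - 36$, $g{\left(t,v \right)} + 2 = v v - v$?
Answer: $-1650$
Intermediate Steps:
$g{\left(t,v \right)} = -2 + v^{2} - v$ ($g{\left(t,v \right)} = -2 - \left(v - v v\right) = -2 + \left(v^{2} - v\right) = -2 + v^{2} - v$)
$T = 11$ ($T = -7 - \left(-2 - 16\right) = -7 + \left(-2 + 16 + 4\right) = -7 + 18 = 11$)
$F = \frac{25}{2}$ ($F = - \frac{11 - 36}{2} = \left(- \frac{1}{2}\right) \left(-25\right) = \frac{25}{2} \approx 12.5$)
$\left(6 \cdot 3 - 150\right) F = \left(6 \cdot 3 - 150\right) \frac{25}{2} = \left(18 - 150\right) \frac{25}{2} = \left(-132\right) \frac{25}{2} = -1650$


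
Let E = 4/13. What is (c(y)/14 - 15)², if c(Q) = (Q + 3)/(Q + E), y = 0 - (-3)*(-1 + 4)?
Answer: 159441129/717409 ≈ 222.25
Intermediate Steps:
E = 4/13 (E = 4*(1/13) = 4/13 ≈ 0.30769)
y = 9 (y = 0 - (-3)*3 = 0 - 1*(-9) = 0 + 9 = 9)
c(Q) = (3 + Q)/(4/13 + Q) (c(Q) = (Q + 3)/(Q + 4/13) = (3 + Q)/(4/13 + Q))
(c(y)/14 - 15)² = ((13*(3 + 9)/(4 + 13*9))/14 - 15)² = ((13*12/(4 + 117))*(1/14) - 15)² = ((13*12/121)*(1/14) - 15)² = ((13*(1/121)*12)*(1/14) - 15)² = ((156/121)*(1/14) - 15)² = (78/847 - 15)² = (-12627/847)² = 159441129/717409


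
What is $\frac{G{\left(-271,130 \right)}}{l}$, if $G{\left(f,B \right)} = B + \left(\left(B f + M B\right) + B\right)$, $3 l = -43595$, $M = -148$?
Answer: $\frac{32526}{8719} \approx 3.7305$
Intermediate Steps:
$l = - \frac{43595}{3}$ ($l = \frac{1}{3} \left(-43595\right) = - \frac{43595}{3} \approx -14532.0$)
$G{\left(f,B \right)} = - 146 B + B f$ ($G{\left(f,B \right)} = B + \left(\left(B f - 148 B\right) + B\right) = B + \left(\left(- 148 B + B f\right) + B\right) = B + \left(- 147 B + B f\right) = - 146 B + B f$)
$\frac{G{\left(-271,130 \right)}}{l} = \frac{130 \left(-146 - 271\right)}{- \frac{43595}{3}} = 130 \left(-417\right) \left(- \frac{3}{43595}\right) = \left(-54210\right) \left(- \frac{3}{43595}\right) = \frac{32526}{8719}$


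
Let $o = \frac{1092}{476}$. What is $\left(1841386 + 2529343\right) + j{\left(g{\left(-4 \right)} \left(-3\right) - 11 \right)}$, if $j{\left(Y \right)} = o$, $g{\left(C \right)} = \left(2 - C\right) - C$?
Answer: $\frac{74302432}{17} \approx 4.3707 \cdot 10^{6}$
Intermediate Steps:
$g{\left(C \right)} = 2 - 2 C$
$o = \frac{39}{17}$ ($o = 1092 \cdot \frac{1}{476} = \frac{39}{17} \approx 2.2941$)
$j{\left(Y \right)} = \frac{39}{17}$
$\left(1841386 + 2529343\right) + j{\left(g{\left(-4 \right)} \left(-3\right) - 11 \right)} = \left(1841386 + 2529343\right) + \frac{39}{17} = 4370729 + \frac{39}{17} = \frac{74302432}{17}$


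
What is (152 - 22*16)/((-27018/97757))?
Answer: 9775700/13509 ≈ 723.64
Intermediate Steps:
(152 - 22*16)/((-27018/97757)) = (152 - 352)/((-27018*1/97757)) = -200/(-27018/97757) = -200*(-97757/27018) = 9775700/13509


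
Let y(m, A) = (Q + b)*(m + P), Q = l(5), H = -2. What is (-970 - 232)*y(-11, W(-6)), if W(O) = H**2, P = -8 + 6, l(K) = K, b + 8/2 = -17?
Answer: -250016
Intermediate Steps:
b = -21 (b = -4 - 17 = -21)
P = -2
Q = 5
W(O) = 4 (W(O) = (-2)**2 = 4)
y(m, A) = 32 - 16*m (y(m, A) = (5 - 21)*(m - 2) = -16*(-2 + m) = 32 - 16*m)
(-970 - 232)*y(-11, W(-6)) = (-970 - 232)*(32 - 16*(-11)) = -1202*(32 + 176) = -1202*208 = -250016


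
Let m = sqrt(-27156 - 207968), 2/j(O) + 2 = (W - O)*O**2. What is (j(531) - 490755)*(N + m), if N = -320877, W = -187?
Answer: 15939944931873560877/101224000 - 49676184120001*I*sqrt(58781)/50612000 ≈ 1.5747e+11 - 2.3797e+8*I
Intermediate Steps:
j(O) = 2/(-2 + O**2*(-187 - O)) (j(O) = 2/(-2 + (-187 - O)*O**2) = 2/(-2 + O**2*(-187 - O)))
m = 2*I*sqrt(58781) (m = sqrt(-235124) = 2*I*sqrt(58781) ≈ 484.9*I)
(j(531) - 490755)*(N + m) = (-2/(2 + 531**3 + 187*531**2) - 490755)*(-320877 + 2*I*sqrt(58781)) = (-2/(2 + 149721291 + 187*281961) - 490755)*(-320877 + 2*I*sqrt(58781)) = (-2/(2 + 149721291 + 52726707) - 490755)*(-320877 + 2*I*sqrt(58781)) = (-2/202448000 - 490755)*(-320877 + 2*I*sqrt(58781)) = (-2*1/202448000 - 490755)*(-320877 + 2*I*sqrt(58781)) = (-1/101224000 - 490755)*(-320877 + 2*I*sqrt(58781)) = -49676184120001*(-320877 + 2*I*sqrt(58781))/101224000 = 15939944931873560877/101224000 - 49676184120001*I*sqrt(58781)/50612000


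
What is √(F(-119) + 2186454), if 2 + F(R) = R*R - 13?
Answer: 10*√22006 ≈ 1483.4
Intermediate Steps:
F(R) = -15 + R² (F(R) = -2 + (R*R - 13) = -2 + (R² - 13) = -2 + (-13 + R²) = -15 + R²)
√(F(-119) + 2186454) = √((-15 + (-119)²) + 2186454) = √((-15 + 14161) + 2186454) = √(14146 + 2186454) = √2200600 = 10*√22006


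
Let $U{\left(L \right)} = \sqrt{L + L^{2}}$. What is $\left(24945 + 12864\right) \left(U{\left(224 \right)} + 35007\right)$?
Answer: $1323579663 + 2268540 \sqrt{14} \approx 1.3321 \cdot 10^{9}$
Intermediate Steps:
$\left(24945 + 12864\right) \left(U{\left(224 \right)} + 35007\right) = \left(24945 + 12864\right) \left(\sqrt{224 \left(1 + 224\right)} + 35007\right) = 37809 \left(\sqrt{224 \cdot 225} + 35007\right) = 37809 \left(\sqrt{50400} + 35007\right) = 37809 \left(60 \sqrt{14} + 35007\right) = 37809 \left(35007 + 60 \sqrt{14}\right) = 1323579663 + 2268540 \sqrt{14}$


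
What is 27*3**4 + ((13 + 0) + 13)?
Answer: 2213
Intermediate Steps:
27*3**4 + ((13 + 0) + 13) = 27*81 + (13 + 13) = 2187 + 26 = 2213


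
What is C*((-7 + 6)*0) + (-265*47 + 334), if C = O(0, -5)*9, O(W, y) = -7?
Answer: -12121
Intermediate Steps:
C = -63 (C = -7*9 = -63)
C*((-7 + 6)*0) + (-265*47 + 334) = -63*(-7 + 6)*0 + (-265*47 + 334) = -(-63)*0 + (-12455 + 334) = -63*0 - 12121 = 0 - 12121 = -12121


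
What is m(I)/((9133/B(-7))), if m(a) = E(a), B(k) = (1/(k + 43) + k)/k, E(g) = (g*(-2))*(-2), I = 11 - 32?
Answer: -251/27399 ≈ -0.0091609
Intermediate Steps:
I = -21
E(g) = 4*g (E(g) = -2*g*(-2) = 4*g)
B(k) = (k + 1/(43 + k))/k (B(k) = (1/(43 + k) + k)/k = (k + 1/(43 + k))/k)
m(a) = 4*a
m(I)/((9133/B(-7))) = (4*(-21))/((9133/(((1 + (-7)**2 + 43*(-7))/((-7)*(43 - 7)))))) = -84/(9133/((-1/7*(1 + 49 - 301)/36))) = -84/(9133/((-1/7*1/36*(-251)))) = -84/(9133/(251/252)) = -84/(9133*(252/251)) = -84/2301516/251 = -84*251/2301516 = -251/27399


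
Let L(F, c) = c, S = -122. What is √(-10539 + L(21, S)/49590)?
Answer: I*√719921629330/8265 ≈ 102.66*I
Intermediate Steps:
√(-10539 + L(21, S)/49590) = √(-10539 - 122/49590) = √(-10539 - 122*1/49590) = √(-10539 - 61/24795) = √(-261314566/24795) = I*√719921629330/8265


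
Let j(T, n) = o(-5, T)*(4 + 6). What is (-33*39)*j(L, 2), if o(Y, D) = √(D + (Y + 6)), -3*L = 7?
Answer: -8580*I*√3 ≈ -14861.0*I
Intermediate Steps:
L = -7/3 (L = -⅓*7 = -7/3 ≈ -2.3333)
o(Y, D) = √(6 + D + Y) (o(Y, D) = √(D + (6 + Y)) = √(6 + D + Y))
j(T, n) = 10*√(1 + T) (j(T, n) = √(6 + T - 5)*(4 + 6) = √(1 + T)*10 = 10*√(1 + T))
(-33*39)*j(L, 2) = (-33*39)*(10*√(1 - 7/3)) = -12870*√(-4/3) = -12870*2*I*√3/3 = -8580*I*√3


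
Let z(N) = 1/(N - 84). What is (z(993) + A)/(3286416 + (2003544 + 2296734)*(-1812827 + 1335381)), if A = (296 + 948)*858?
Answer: -970222969/1866310844406948 ≈ -5.1986e-7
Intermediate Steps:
A = 1067352 (A = 1244*858 = 1067352)
z(N) = 1/(-84 + N)
(z(993) + A)/(3286416 + (2003544 + 2296734)*(-1812827 + 1335381)) = (1/(-84 + 993) + 1067352)/(3286416 + (2003544 + 2296734)*(-1812827 + 1335381)) = (1/909 + 1067352)/(3286416 + 4300278*(-477446)) = (1/909 + 1067352)/(3286416 - 2053150529988) = (970222969/909)/(-2053147243572) = (970222969/909)*(-1/2053147243572) = -970222969/1866310844406948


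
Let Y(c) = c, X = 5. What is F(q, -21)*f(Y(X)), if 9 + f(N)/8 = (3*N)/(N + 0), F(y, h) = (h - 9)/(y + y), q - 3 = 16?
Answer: 720/19 ≈ 37.895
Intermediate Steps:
q = 19 (q = 3 + 16 = 19)
F(y, h) = (-9 + h)/(2*y) (F(y, h) = (-9 + h)/((2*y)) = (-9 + h)*(1/(2*y)) = (-9 + h)/(2*y))
f(N) = -48 (f(N) = -72 + 8*((3*N)/(N + 0)) = -72 + 8*((3*N)/N) = -72 + 8*3 = -72 + 24 = -48)
F(q, -21)*f(Y(X)) = ((1/2)*(-9 - 21)/19)*(-48) = ((1/2)*(1/19)*(-30))*(-48) = -15/19*(-48) = 720/19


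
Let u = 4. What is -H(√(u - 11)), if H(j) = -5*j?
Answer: 5*I*√7 ≈ 13.229*I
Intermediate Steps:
-H(√(u - 11)) = -(-5)*√(4 - 11) = -(-5)*√(-7) = -(-5)*I*√7 = 5*I*√7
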